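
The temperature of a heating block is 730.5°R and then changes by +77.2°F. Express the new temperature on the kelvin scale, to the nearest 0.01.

Initial temperature in Celsius: (730.5 - 491.67) × 5/9 = 132.6833°C.
The 77.2°F change is an interval, so only the factor 5/9 applies: +77.2 × 5/9 = +42.8889°C.
Final Celsius temperature: 132.6833 + 42.8889 = 175.5722°C.
In kelvin: 175.5722 + 273.15 = 448.72 K.

448.72 K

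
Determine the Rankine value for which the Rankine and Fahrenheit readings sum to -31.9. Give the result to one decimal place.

213.9°R

Let R be the Rankine reading. The Fahrenheit reading is F = 1·R - 459.67.
Require R + F = -31.9: (2)·R - 459.67 = -31.9.
R = (-31.9 + 459.67) / (2) = 213.9.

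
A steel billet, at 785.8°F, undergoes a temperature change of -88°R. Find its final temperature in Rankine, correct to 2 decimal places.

Initial temperature in Celsius: (785.8 - 32) × 5/9 = 418.7778°C.
The 88°R change is an interval, so only the factor 5/9 applies: -88 × 5/9 = -48.8889°C.
Final Celsius temperature: 418.7778 - 48.8889 = 369.8889°C.
In Rankine: 369.8889 × 1.8 + 491.67 = 1157.47°R.

1157.47°R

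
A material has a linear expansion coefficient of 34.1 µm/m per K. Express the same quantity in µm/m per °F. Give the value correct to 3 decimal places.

18.944 µm/m per °F

Since only a temperature interval is involved, the additive offset between the scales drops out.
A change of 1°F is a change of 5/9 K, so per °F the value is 34.1 × 5/9 = 18.944.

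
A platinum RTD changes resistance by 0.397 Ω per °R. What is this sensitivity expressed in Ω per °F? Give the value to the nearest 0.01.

The quantity depends on a temperature interval, so only the ratio of degree sizes applies; the offset between the scales is irrelevant.
A change of 1°F is a change of 1°R, so per °F the value is 0.397 × 1 = 0.40.

0.40 Ω per °F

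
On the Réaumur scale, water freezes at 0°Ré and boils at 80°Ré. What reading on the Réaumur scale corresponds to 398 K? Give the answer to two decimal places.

99.88°Ré

First in Celsius: 398 - 273.15 = 124.8500°C.
Linearly onto the Réaumur scale: 0 + (124.8500 / 100) × (80 - 0) = 99.88°Ré.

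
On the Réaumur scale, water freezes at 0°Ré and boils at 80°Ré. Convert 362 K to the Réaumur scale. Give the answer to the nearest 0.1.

71.1°Ré

First in Celsius: 362 - 273.15 = 88.8500°C.
Linearly onto the Réaumur scale: 0 + (88.8500 / 100) × (80 - 0) = 71.1°Ré.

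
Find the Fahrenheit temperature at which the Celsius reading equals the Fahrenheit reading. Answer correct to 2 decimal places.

Let F be the Fahrenheit reading. The Celsius reading is C = 5/9·F - 17.7778.
Set C = F: 5/9·F - 17.7778 = F.
(-4/9)·F = 17.7778  ⇒  F = -40.00.

-40.00°F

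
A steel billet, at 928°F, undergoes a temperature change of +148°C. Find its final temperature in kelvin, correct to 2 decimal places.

Initial temperature in Celsius: (928 - 32) × 5/9 = 497.7778°C.
Final Celsius temperature: 497.7778 + 148.0000 = 645.7778°C.
In kelvin: 645.7778 + 273.15 = 918.93 K.

918.93 K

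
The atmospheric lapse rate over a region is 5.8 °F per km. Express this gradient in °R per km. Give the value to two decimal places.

Since only a temperature interval is involved, the additive offset between the scales drops out.
A change of 1°F is a change of 1°R, so 5.8 × 1 = 5.80.

5.80 °R/km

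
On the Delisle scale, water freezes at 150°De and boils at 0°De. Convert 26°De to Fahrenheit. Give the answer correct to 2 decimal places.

Linear interpolation between the fixed points: C = (26 - 150) × 100 / (0 - 150) = 82.6667°C.
Then 82.6667 × 1.8 + 32 = 180.80°F.

180.80°F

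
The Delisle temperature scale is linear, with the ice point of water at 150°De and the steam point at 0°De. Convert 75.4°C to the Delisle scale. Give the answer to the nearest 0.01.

36.90°De

Linearly onto the Delisle scale: 150 + (75.4000 / 100) × (0 - 150) = 36.90°De.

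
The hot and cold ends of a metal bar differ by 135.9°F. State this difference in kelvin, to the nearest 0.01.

An interval of 1°F corresponds to 5/9 K.
135.9 × 5/9 = 75.50.

75.50 K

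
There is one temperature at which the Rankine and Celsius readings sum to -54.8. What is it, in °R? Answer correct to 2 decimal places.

140.37°R

Let R be the Rankine reading. The Celsius reading is C = 5/9·R - 273.15.
Require R + C = -54.8: (14/9)·R - 273.15 = -54.8.
R = (-54.8 + 273.15) / (14/9) = 140.37.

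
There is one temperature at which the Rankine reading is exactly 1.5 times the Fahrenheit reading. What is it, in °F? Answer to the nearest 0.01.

919.34°F

Let F be the Fahrenheit reading. The Rankine reading is R = 1·F + 459.67.
Require R = 1.5·F: 1·F + 459.67 = 1.5·F.
(-0.5)·F = -459.67  ⇒  F = 919.34.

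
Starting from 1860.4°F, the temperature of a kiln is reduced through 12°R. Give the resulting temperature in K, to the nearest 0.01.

1282.26 K

Initial temperature in Celsius: (1860.4 - 32) × 5/9 = 1015.7778°C.
The 12°R change is an interval, so only the factor 5/9 applies: -12 × 5/9 = -6.6667°C.
Final Celsius temperature: 1015.7778 - 6.6667 = 1009.1111°C.
In kelvin: 1009.1111 + 273.15 = 1282.26 K.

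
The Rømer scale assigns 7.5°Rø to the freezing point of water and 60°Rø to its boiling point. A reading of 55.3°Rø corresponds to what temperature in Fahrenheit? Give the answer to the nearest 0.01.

195.89°F

Linear interpolation between the fixed points: C = (55.3 - 7.5) × 100 / (60 - 7.5) = 91.0476°C.
Then 91.0476 × 1.8 + 32 = 195.89°F.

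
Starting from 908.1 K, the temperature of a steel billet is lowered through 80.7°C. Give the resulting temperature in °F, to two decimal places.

1029.65°F

Initial temperature in Celsius: 908.1 - 273.15 = 634.9500°C.
Final Celsius temperature: 634.9500 - 80.7000 = 554.2500°C.
In Fahrenheit: 554.2500 × 1.8 + 32 = 1029.65°F.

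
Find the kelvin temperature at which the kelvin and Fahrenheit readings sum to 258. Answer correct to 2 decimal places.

Let K be the kelvin reading. The Fahrenheit reading is F = 1.8·K - 459.67.
Require K + F = 258: (2.8)·K - 459.67 = 258.
K = (258 + 459.67) / (2.8) = 256.31.

256.31 K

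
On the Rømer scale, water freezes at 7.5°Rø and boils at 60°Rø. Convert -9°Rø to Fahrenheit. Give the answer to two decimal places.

-24.57°F

Linear interpolation between the fixed points: C = (-9 - 7.5) × 100 / (60 - 7.5) = -31.4286°C.
Then -31.4286 × 1.8 + 32 = -24.57°F.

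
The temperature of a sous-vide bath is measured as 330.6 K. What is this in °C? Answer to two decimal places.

57.45°C

In Celsius: 330.6 - 273.15 = 57.4500°C.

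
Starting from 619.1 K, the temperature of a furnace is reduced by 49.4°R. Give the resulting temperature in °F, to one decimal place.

605.3°F

Initial temperature in Celsius: 619.1 - 273.15 = 345.9500°C.
The 49.4°R change is an interval, so only the factor 5/9 applies: -49.4 × 5/9 = -27.4444°C.
Final Celsius temperature: 345.9500 - 27.4444 = 318.5056°C.
In Fahrenheit: 318.5056 × 1.8 + 32 = 605.3°F.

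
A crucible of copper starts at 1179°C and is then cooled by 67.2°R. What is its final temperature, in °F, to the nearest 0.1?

2087.0°F

The 67.2°R change is an interval, so only the factor 5/9 applies: -67.2 × 5/9 = -37.3333°C.
Final Celsius temperature: 1179.0000 - 37.3333 = 1141.6667°C.
In Fahrenheit: 1141.6667 × 1.8 + 32 = 2087.0°F.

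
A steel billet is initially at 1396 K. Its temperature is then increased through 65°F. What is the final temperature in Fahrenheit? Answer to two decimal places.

Initial temperature in Celsius: 1396 - 273.15 = 1122.8500°C.
The 65°F change is an interval, so only the factor 5/9 applies: +65 × 5/9 = +36.1111°C.
Final Celsius temperature: 1122.8500 + 36.1111 = 1158.9611°C.
In Fahrenheit: 1158.9611 × 1.8 + 32 = 2118.13°F.

2118.13°F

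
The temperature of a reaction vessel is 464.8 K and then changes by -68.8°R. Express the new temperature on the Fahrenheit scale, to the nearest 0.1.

308.2°F

Initial temperature in Celsius: 464.8 - 273.15 = 191.6500°C.
The 68.8°R change is an interval, so only the factor 5/9 applies: -68.8 × 5/9 = -38.2222°C.
Final Celsius temperature: 191.6500 - 38.2222 = 153.4278°C.
In Fahrenheit: 153.4278 × 1.8 + 32 = 308.2°F.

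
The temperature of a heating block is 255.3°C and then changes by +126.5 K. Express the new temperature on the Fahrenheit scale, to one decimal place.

719.2°F

The 126.5 K change is an interval; Kelvin and Celsius degrees are the same size, so ΔC = +126.5°C.
Final Celsius temperature: 255.3000 + 126.5000 = 381.8000°C.
In Fahrenheit: 381.8000 × 1.8 + 32 = 719.2°F.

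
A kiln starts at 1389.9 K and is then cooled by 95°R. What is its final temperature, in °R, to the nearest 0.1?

Initial temperature in Celsius: 1389.9 - 273.15 = 1116.7500°C.
The 95°R change is an interval, so only the factor 5/9 applies: -95 × 5/9 = -52.7778°C.
Final Celsius temperature: 1116.7500 - 52.7778 = 1063.9722°C.
In Rankine: 1063.9722 × 1.8 + 491.67 = 2406.8°R.

2406.8°R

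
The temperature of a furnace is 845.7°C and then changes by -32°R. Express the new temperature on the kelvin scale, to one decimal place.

1101.1 K

The 32°R change is an interval, so only the factor 5/9 applies: -32 × 5/9 = -17.7778°C.
Final Celsius temperature: 845.7000 - 17.7778 = 827.9222°C.
In kelvin: 827.9222 + 273.15 = 1101.1 K.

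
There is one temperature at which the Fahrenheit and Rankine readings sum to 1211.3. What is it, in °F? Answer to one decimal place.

Let F be the Fahrenheit reading. The Rankine reading is R = 1·F + 459.67.
Require F + R = 1211.3: (2)·F + 459.67 = 1211.3.
F = (1211.3 - 459.67) / (2) = 375.8.

375.8°F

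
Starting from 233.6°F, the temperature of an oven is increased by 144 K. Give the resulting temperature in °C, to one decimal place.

256.0°C

Initial temperature in Celsius: (233.6 - 32) × 5/9 = 112.0000°C.
The 144 K change is an interval; Kelvin and Celsius degrees are the same size, so ΔC = +144°C.
Final Celsius temperature: 112.0000 + 144.0000 = 256.0000°C.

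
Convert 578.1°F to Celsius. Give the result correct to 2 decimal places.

303.39°C

In Celsius: (578.1 - 32) × 5/9 = 303.3889°C.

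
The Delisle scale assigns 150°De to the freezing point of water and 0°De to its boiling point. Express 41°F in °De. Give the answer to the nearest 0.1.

142.5°De

First in Celsius: (41 - 32) × 5/9 = 5.0000°C.
Linearly onto the Delisle scale: 150 + (5.0000 / 100) × (0 - 150) = 142.5°De.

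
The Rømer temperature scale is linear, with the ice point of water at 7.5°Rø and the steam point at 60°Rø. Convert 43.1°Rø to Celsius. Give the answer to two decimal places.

67.81°C

Linear interpolation between the fixed points: C = (43.1 - 7.5) × 100 / (60 - 7.5) = 67.8095°C.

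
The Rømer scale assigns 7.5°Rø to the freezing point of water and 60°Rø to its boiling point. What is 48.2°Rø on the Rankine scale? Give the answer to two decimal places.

Linear interpolation between the fixed points: C = (48.2 - 7.5) × 100 / (60 - 7.5) = 77.5238°C.
Then 77.5238 × 1.8 + 491.67 = 631.21°R.

631.21°R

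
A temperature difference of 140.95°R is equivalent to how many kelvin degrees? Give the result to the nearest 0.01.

An interval of 1°R corresponds to 5/9 K.
140.95 × 5/9 = 78.31.

78.31 K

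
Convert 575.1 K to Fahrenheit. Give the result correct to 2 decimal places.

575.51°F

In Celsius: 575.1 - 273.15 = 301.9500°C.
In Fahrenheit: 301.9500 × 1.8 + 32 = 575.51°F.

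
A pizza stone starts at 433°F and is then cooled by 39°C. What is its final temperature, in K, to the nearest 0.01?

456.93 K

Initial temperature in Celsius: (433 - 32) × 5/9 = 222.7778°C.
Final Celsius temperature: 222.7778 - 39.0000 = 183.7778°C.
In kelvin: 183.7778 + 273.15 = 456.93 K.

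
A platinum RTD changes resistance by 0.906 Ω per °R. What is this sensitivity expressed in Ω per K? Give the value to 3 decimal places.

1.631 Ω per K

Since only a temperature interval is involved, the additive offset between the scales drops out.
A change of 1 K is a change of 1.8°R, so per K the value is 0.906 × 1.8 = 1.631.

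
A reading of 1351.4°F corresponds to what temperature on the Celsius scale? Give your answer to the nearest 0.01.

733.00°C

In Celsius: (1351.4 - 32) × 5/9 = 733.0000°C.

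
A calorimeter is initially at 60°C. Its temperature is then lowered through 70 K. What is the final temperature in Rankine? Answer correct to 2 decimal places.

The 70 K change is an interval; Kelvin and Celsius degrees are the same size, so ΔC = -70°C.
Final Celsius temperature: 60.0000 - 70.0000 = -10.0000°C.
In Rankine: -10.0000 × 1.8 + 491.67 = 473.67°R.

473.67°R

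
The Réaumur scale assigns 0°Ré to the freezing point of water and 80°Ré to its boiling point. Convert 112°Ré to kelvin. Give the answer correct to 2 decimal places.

Linear interpolation between the fixed points: C = (112 - 0) × 100 / (80 - 0) = 140.0000°C.
Then 140.0000 + 273.15 = 413.15 K.

413.15 K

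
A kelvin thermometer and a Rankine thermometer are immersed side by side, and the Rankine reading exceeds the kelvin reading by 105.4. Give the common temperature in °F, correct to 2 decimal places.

Let x be the kelvin reading; then the Rankine reading is 1.8·x.
(1.8·x) - x = 105.4  ⇒  (0.8)·x = 105.4  ⇒  x = 131.7500 K.
In Celsius: 131.75 - 273.15 = -141.4000°C.
In Fahrenheit: -141.4000 × 1.8 + 32 = -222.52°F.

-222.52°F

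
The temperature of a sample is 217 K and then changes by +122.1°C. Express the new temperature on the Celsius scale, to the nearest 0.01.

Initial temperature in Celsius: 217 - 273.15 = -56.1500°C.
Final Celsius temperature: -56.1500 + 122.1000 = 65.9500°C.

65.95°C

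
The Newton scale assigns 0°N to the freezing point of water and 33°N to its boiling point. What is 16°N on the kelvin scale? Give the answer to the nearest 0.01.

321.63 K

Linear interpolation between the fixed points: C = (16 - 0) × 100 / (33 - 0) = 48.4848°C.
Then 48.4848 + 273.15 = 321.63 K.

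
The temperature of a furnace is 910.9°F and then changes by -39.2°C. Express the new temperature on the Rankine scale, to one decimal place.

Initial temperature in Celsius: (910.9 - 32) × 5/9 = 488.2778°C.
Final Celsius temperature: 488.2778 - 39.2000 = 449.0778°C.
In Rankine: 449.0778 × 1.8 + 491.67 = 1300.0°R.

1300.0°R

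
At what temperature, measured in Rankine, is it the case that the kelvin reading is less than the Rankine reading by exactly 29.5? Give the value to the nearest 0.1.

66.4°R

Let R be the Rankine reading. The kelvin reading is K = 5/9·R.
Require K - R = -29.5: (-4/9)·R = -29.5.
R = (-29.5) / (-4/9) = 66.4.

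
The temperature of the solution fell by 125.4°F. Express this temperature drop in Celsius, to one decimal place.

69.7°C

An interval of 1°F corresponds to 5/9°C.
125.4 × 5/9 = 69.7.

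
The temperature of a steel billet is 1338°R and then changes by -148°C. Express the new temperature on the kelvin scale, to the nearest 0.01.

Initial temperature in Celsius: (1338 - 491.67) × 5/9 = 470.1833°C.
Final Celsius temperature: 470.1833 - 148.0000 = 322.1833°C.
In kelvin: 322.1833 + 273.15 = 595.33 K.

595.33 K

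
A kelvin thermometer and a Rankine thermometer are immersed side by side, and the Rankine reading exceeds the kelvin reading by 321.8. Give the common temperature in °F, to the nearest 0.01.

264.38°F

Let x be the kelvin reading; then the Rankine reading is 1.8·x.
(1.8·x) - x = 321.8  ⇒  (0.8)·x = 321.8  ⇒  x = 402.2500 K.
In Celsius: 402.25 - 273.15 = 129.1000°C.
In Fahrenheit: 129.1000 × 1.8 + 32 = 264.38°F.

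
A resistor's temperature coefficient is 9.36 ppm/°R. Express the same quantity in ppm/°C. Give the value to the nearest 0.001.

16.848 ppm/°C

Since only a temperature interval is involved, the additive offset between the scales drops out.
A change of 1°C is a change of 1.8°R, so per °C the value is 9.36 × 1.8 = 16.848.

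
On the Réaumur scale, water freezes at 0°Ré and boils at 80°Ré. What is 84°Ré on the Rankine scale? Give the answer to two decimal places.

680.67°R

Linear interpolation between the fixed points: C = (84 - 0) × 100 / (80 - 0) = 105.0000°C.
Then 105.0000 × 1.8 + 491.67 = 680.67°R.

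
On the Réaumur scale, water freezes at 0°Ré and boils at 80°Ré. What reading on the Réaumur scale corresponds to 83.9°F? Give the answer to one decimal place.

23.1°Ré

First in Celsius: (83.9 - 32) × 5/9 = 28.8333°C.
Linearly onto the Réaumur scale: 0 + (28.8333 / 100) × (80 - 0) = 23.1°Ré.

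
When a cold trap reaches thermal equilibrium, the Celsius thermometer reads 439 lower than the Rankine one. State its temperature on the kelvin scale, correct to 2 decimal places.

207.31 K

Let x be the Rankine reading; then the Celsius reading is 5/9·x - 273.15.
(5/9·x - 273.15) - x = -439  ⇒  (-4/9)·x = -165.85  ⇒  x = 373.1625°R.
In Celsius: (373.1625 - 491.67) × 5/9 = -65.8375°C.
In kelvin: -65.8375 + 273.15 = 207.31 K.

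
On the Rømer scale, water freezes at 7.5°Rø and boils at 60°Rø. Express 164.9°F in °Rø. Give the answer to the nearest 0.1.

46.3°Rø

First in Celsius: (164.9 - 32) × 5/9 = 73.8333°C.
Linearly onto the Rømer scale: 7.5 + (73.8333 / 100) × (60 - 7.5) = 46.3°Rø.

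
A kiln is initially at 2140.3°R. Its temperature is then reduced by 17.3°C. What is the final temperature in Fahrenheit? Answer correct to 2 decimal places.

1649.49°F

Initial temperature in Celsius: (2140.3 - 491.67) × 5/9 = 915.9056°C.
Final Celsius temperature: 915.9056 - 17.3000 = 898.6056°C.
In Fahrenheit: 898.6056 × 1.8 + 32 = 1649.49°F.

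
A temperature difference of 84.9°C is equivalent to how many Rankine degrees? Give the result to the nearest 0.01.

Only the scale ratio 1.8 matters for a change in temperature.
84.9 × 1.8 = 152.82.

152.82°R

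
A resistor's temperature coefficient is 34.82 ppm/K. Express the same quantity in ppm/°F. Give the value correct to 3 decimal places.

The quantity depends on a temperature interval, so only the ratio of degree sizes applies; the offset between the scales is irrelevant.
A change of 1°F is a change of 5/9 K, so per °F the value is 34.82 × 5/9 = 19.344.

19.344 ppm/°F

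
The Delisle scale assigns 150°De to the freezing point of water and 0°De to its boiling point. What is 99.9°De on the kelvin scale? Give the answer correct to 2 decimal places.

306.55 K

Linear interpolation between the fixed points: C = (99.9 - 150) × 100 / (0 - 150) = 33.4000°C.
Then 33.4000 + 273.15 = 306.55 K.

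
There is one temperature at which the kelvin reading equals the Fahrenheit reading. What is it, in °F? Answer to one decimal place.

574.6°F

Let F be the Fahrenheit reading. The kelvin reading is K = 5/9·F + 255.372.
Set K = F: 5/9·F + 255.372 = F.
(-4/9)·F = -255.372  ⇒  F = 574.6.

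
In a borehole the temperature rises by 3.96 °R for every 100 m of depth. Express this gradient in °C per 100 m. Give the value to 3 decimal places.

The quantity depends on a temperature interval, so only the ratio of degree sizes applies; the offset between the scales is irrelevant.
A change of 1°R is a change of 5/9°C, so 3.96 × 5/9 = 2.200.

2.200 °C/100 m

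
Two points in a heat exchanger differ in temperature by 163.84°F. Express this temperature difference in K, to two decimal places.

For a temperature interval the offset drops out; only the factor 5/9 applies.
163.84 × 5/9 = 91.02.

91.02 K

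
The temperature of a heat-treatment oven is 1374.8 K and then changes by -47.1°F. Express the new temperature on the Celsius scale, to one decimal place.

Initial temperature in Celsius: 1374.8 - 273.15 = 1101.6500°C.
The 47.1°F change is an interval, so only the factor 5/9 applies: -47.1 × 5/9 = -26.1667°C.
Final Celsius temperature: 1101.6500 - 26.1667 = 1075.4833°C.

1075.5°C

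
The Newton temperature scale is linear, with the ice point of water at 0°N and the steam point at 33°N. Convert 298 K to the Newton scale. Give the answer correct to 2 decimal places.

First in Celsius: 298 - 273.15 = 24.8500°C.
Linearly onto the Newton scale: 0 + (24.8500 / 100) × (33 - 0) = 8.20°N.

8.20°N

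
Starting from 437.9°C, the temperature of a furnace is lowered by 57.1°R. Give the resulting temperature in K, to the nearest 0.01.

679.33 K

The 57.1°R change is an interval, so only the factor 5/9 applies: -57.1 × 5/9 = -31.7222°C.
Final Celsius temperature: 437.9000 - 31.7222 = 406.1778°C.
In kelvin: 406.1778 + 273.15 = 679.33 K.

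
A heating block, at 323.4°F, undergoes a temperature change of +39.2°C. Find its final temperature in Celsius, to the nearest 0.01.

201.09°C

Initial temperature in Celsius: (323.4 - 32) × 5/9 = 161.8889°C.
Final Celsius temperature: 161.8889 + 39.2000 = 201.0889°C.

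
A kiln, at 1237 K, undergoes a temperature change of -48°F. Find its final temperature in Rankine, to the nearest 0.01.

2178.60°R

Initial temperature in Celsius: 1237 - 273.15 = 963.8500°C.
The 48°F change is an interval, so only the factor 5/9 applies: -48 × 5/9 = -26.6667°C.
Final Celsius temperature: 963.8500 - 26.6667 = 937.1833°C.
In Rankine: 937.1833 × 1.8 + 491.67 = 2178.60°R.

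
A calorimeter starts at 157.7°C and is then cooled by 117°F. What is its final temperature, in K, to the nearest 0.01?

365.85 K

The 117°F change is an interval, so only the factor 5/9 applies: -117 × 5/9 = -65.0000°C.
Final Celsius temperature: 157.7000 - 65.0000 = 92.7000°C.
In kelvin: 92.7000 + 273.15 = 365.85 K.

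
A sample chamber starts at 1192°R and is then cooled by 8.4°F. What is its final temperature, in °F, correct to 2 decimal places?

Initial temperature in Celsius: (1192 - 491.67) × 5/9 = 389.0722°C.
The 8.4°F change is an interval, so only the factor 5/9 applies: -8.4 × 5/9 = -4.6667°C.
Final Celsius temperature: 389.0722 - 4.6667 = 384.4056°C.
In Fahrenheit: 384.4056 × 1.8 + 32 = 723.93°F.

723.93°F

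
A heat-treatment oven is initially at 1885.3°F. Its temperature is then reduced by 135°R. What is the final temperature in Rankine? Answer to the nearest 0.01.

Initial temperature in Celsius: (1885.3 - 32) × 5/9 = 1029.6111°C.
The 135°R change is an interval, so only the factor 5/9 applies: -135 × 5/9 = -75.0000°C.
Final Celsius temperature: 1029.6111 - 75.0000 = 954.6111°C.
In Rankine: 954.6111 × 1.8 + 491.67 = 2209.97°R.

2209.97°R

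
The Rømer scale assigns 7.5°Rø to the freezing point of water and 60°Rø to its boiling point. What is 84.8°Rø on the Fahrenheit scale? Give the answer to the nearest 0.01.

297.03°F

Linear interpolation between the fixed points: C = (84.8 - 7.5) × 100 / (60 - 7.5) = 147.2381°C.
Then 147.2381 × 1.8 + 32 = 297.03°F.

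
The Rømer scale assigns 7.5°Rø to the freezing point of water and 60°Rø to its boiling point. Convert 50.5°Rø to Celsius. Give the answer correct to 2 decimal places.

Linear interpolation between the fixed points: C = (50.5 - 7.5) × 100 / (60 - 7.5) = 81.9048°C.

81.90°C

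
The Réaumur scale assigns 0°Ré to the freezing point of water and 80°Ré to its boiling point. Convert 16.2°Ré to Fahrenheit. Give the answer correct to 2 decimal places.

68.45°F

Linear interpolation between the fixed points: C = (16.2 - 0) × 100 / (80 - 0) = 20.2500°C.
Then 20.2500 × 1.8 + 32 = 68.45°F.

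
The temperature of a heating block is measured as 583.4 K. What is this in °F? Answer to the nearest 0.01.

590.45°F

In Celsius: 583.4 - 273.15 = 310.2500°C.
In Fahrenheit: 310.2500 × 1.8 + 32 = 590.45°F.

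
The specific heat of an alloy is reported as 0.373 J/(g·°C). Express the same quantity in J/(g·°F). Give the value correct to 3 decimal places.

The quantity depends on a temperature interval, so only the ratio of degree sizes applies; the offset between the scales is irrelevant.
A change of 1°F is a change of 5/9°C, so per °F the value is 0.373 × 5/9 = 0.207.

0.207 J/(g·°F)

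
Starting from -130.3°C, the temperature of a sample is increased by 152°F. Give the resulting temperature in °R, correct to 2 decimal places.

The 152°F change is an interval, so only the factor 5/9 applies: +152 × 5/9 = +84.4444°C.
Final Celsius temperature: -130.3000 + 84.4444 = -45.8556°C.
In Rankine: -45.8556 × 1.8 + 491.67 = 409.13°R.

409.13°R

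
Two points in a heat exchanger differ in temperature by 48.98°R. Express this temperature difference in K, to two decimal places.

27.21 K

For a temperature interval the offset drops out; only the factor 5/9 applies.
48.98 × 5/9 = 27.21.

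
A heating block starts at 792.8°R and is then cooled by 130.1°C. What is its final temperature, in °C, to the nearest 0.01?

Initial temperature in Celsius: (792.8 - 491.67) × 5/9 = 167.2944°C.
Final Celsius temperature: 167.2944 - 130.1000 = 37.1944°C.

37.19°C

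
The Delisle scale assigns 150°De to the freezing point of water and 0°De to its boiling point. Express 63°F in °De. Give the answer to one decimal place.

First in Celsius: (63 - 32) × 5/9 = 17.2222°C.
Linearly onto the Delisle scale: 150 + (17.2222 / 100) × (0 - 150) = 124.2°De.

124.2°De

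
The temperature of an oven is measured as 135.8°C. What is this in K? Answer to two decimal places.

408.95 K

In kelvin: 135.8000 + 273.15 = 408.95 K.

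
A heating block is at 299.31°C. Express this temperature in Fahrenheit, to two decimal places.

In Fahrenheit: 299.3100 × 1.8 + 32 = 570.76°F.

570.76°F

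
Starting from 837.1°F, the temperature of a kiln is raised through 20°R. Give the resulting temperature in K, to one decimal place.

Initial temperature in Celsius: (837.1 - 32) × 5/9 = 447.2778°C.
The 20°R change is an interval, so only the factor 5/9 applies: +20 × 5/9 = +11.1111°C.
Final Celsius temperature: 447.2778 + 11.1111 = 458.3889°C.
In kelvin: 458.3889 + 273.15 = 731.5 K.

731.5 K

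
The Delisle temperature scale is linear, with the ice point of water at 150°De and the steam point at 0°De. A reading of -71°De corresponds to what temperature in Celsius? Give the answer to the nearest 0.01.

147.33°C

Linear interpolation between the fixed points: C = (-71 - 150) × 100 / (0 - 150) = 147.3333°C.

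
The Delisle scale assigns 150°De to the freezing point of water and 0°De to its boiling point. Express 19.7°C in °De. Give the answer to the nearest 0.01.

120.45°De

Linearly onto the Delisle scale: 150 + (19.7000 / 100) × (0 - 150) = 120.45°De.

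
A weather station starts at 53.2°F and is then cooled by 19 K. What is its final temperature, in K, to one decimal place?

265.9 K

Initial temperature in Celsius: (53.2 - 32) × 5/9 = 11.7778°C.
The 19 K change is an interval; Kelvin and Celsius degrees are the same size, so ΔC = -19°C.
Final Celsius temperature: 11.7778 - 19.0000 = -7.2222°C.
In kelvin: -7.2222 + 273.15 = 265.9 K.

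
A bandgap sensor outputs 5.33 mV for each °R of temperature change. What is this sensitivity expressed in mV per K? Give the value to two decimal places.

9.59 mV per K

The quantity depends on a temperature interval, so only the ratio of degree sizes applies; the offset between the scales is irrelevant.
A change of 1 K is a change of 1.8°R, so per K the value is 5.33 × 1.8 = 9.59.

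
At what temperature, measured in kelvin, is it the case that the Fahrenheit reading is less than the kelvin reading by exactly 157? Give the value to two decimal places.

378.34 K

Let K be the kelvin reading. The Fahrenheit reading is F = 1.8·K - 459.67.
Require F - K = -157: (0.8)·K - 459.67 = -157.
K = (-157 + 459.67) / (0.8) = 378.34.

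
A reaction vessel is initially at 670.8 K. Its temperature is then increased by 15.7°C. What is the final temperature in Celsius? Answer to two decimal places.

Initial temperature in Celsius: 670.8 - 273.15 = 397.6500°C.
Final Celsius temperature: 397.6500 + 15.7000 = 413.3500°C.

413.35°C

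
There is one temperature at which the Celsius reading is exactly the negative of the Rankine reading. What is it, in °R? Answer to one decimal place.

175.6°R

Let R be the Rankine reading. The Celsius reading is C = 5/9·R - 273.15.
Require C = -1·R: 5/9·R - 273.15 = -1·R.
(14/9)·R = 273.15  ⇒  R = 175.6.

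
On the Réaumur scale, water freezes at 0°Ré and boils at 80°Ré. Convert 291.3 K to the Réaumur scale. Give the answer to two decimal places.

14.52°Ré

First in Celsius: 291.3 - 273.15 = 18.1500°C.
Linearly onto the Réaumur scale: 0 + (18.1500 / 100) × (80 - 0) = 14.52°Ré.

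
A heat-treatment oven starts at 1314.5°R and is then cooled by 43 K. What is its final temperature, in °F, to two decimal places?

Initial temperature in Celsius: (1314.5 - 491.67) × 5/9 = 457.1278°C.
The 43 K change is an interval; Kelvin and Celsius degrees are the same size, so ΔC = -43°C.
Final Celsius temperature: 457.1278 - 43.0000 = 414.1278°C.
In Fahrenheit: 414.1278 × 1.8 + 32 = 777.43°F.

777.43°F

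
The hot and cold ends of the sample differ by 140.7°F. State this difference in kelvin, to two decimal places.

Only the scale ratio 5/9 matters for a change in temperature.
140.7 × 5/9 = 78.17.

78.17 K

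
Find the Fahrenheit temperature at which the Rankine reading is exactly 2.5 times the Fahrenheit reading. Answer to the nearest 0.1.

Let F be the Fahrenheit reading. The Rankine reading is R = 1·F + 459.67.
Require R = 2.5·F: 1·F + 459.67 = 2.5·F.
(-1.5)·F = -459.67  ⇒  F = 306.4.

306.4°F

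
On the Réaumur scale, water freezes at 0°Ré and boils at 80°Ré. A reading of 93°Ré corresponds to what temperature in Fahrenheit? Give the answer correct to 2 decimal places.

Linear interpolation between the fixed points: C = (93 - 0) × 100 / (80 - 0) = 116.2500°C.
Then 116.2500 × 1.8 + 32 = 241.25°F.

241.25°F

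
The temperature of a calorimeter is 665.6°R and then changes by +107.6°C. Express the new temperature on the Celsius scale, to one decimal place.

Initial temperature in Celsius: (665.6 - 491.67) × 5/9 = 96.6278°C.
Final Celsius temperature: 96.6278 + 107.6000 = 204.2278°C.

204.2°C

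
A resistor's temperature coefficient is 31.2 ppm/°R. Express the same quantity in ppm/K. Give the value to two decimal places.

56.16 ppm/K

Since only a temperature interval is involved, the additive offset between the scales drops out.
A change of 1 K is a change of 1.8°R, so per K the value is 31.2 × 1.8 = 56.16.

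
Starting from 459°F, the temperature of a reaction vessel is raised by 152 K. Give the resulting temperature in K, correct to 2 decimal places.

662.37 K

Initial temperature in Celsius: (459 - 32) × 5/9 = 237.2222°C.
The 152 K change is an interval; Kelvin and Celsius degrees are the same size, so ΔC = +152°C.
Final Celsius temperature: 237.2222 + 152.0000 = 389.2222°C.
In kelvin: 389.2222 + 273.15 = 662.37 K.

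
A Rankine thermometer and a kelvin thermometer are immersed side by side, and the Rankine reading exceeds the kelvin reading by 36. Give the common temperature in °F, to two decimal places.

Let x be the Rankine reading; then the kelvin reading is 5/9·x.
(5/9·x) - x = -36  ⇒  (-4/9)·x = -36  ⇒  x = 81.0000°R.
In Celsius: (81 - 491.67) × 5/9 = -228.1500°C.
In Fahrenheit: -228.1500 × 1.8 + 32 = -378.67°F.

-378.67°F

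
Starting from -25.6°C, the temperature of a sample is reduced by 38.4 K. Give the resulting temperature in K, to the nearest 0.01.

209.15 K

The 38.4 K change is an interval; Kelvin and Celsius degrees are the same size, so ΔC = -38.4°C.
Final Celsius temperature: -25.6000 - 38.4000 = -64.0000°C.
In kelvin: -64.0000 + 273.15 = 209.15 K.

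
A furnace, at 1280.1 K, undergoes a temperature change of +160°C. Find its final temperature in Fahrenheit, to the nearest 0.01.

2132.51°F

Initial temperature in Celsius: 1280.1 - 273.15 = 1006.9500°C.
Final Celsius temperature: 1006.9500 + 160.0000 = 1166.9500°C.
In Fahrenheit: 1166.9500 × 1.8 + 32 = 2132.51°F.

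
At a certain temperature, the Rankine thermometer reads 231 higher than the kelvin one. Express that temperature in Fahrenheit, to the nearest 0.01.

60.08°F

Let x be the kelvin reading; then the Rankine reading is 1.8·x.
(1.8·x) - x = 231  ⇒  (0.8)·x = 231  ⇒  x = 288.7500 K.
In Celsius: 288.75 - 273.15 = 15.6000°C.
In Fahrenheit: 15.6000 × 1.8 + 32 = 60.08°F.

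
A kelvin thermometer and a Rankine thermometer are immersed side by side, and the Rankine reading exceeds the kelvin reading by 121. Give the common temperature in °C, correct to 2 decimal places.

-121.90°C

Let x be the kelvin reading; then the Rankine reading is 1.8·x.
(1.8·x) - x = 121  ⇒  (0.8)·x = 121  ⇒  x = 151.2500 K.
In Celsius: 151.25 - 273.15 = -121.90°C.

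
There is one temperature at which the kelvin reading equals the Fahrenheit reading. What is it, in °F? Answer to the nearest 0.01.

Let F be the Fahrenheit reading. The kelvin reading is K = 5/9·F + 255.372.
Set K = F: 5/9·F + 255.372 = F.
(-4/9)·F = -255.372  ⇒  F = 574.59.

574.59°F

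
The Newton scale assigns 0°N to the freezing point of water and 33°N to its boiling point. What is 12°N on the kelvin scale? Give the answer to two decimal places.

Linear interpolation between the fixed points: C = (12 - 0) × 100 / (33 - 0) = 36.3636°C.
Then 36.3636 + 273.15 = 309.51 K.

309.51 K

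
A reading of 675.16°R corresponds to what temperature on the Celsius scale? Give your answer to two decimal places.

101.94°C

In Celsius: (675.16 - 491.67) × 5/9 = 101.9389°C.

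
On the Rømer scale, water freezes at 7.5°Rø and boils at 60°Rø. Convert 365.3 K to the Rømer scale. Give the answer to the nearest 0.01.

First in Celsius: 365.3 - 273.15 = 92.1500°C.
Linearly onto the Rømer scale: 7.5 + (92.1500 / 100) × (60 - 7.5) = 55.88°Rø.

55.88°Rø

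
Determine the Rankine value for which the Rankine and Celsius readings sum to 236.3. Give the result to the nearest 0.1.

327.5°R

Let R be the Rankine reading. The Celsius reading is C = 5/9·R - 273.15.
Require R + C = 236.3: (14/9)·R - 273.15 = 236.3.
R = (236.3 + 273.15) / (14/9) = 327.5.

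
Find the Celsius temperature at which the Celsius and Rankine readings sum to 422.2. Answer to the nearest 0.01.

Let C be the Celsius reading. The Rankine reading is R = 1.8·C + 491.67.
Require C + R = 422.2: (2.8)·C + 491.67 = 422.2.
C = (422.2 - 491.67) / (2.8) = -24.81.

-24.81°C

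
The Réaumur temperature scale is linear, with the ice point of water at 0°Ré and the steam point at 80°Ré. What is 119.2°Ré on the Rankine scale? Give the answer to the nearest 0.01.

Linear interpolation between the fixed points: C = (119.2 - 0) × 100 / (80 - 0) = 149.0000°C.
Then 149.0000 × 1.8 + 491.67 = 759.87°R.

759.87°R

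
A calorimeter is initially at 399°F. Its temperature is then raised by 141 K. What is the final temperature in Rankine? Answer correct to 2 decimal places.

Initial temperature in Celsius: (399 - 32) × 5/9 = 203.8889°C.
The 141 K change is an interval; Kelvin and Celsius degrees are the same size, so ΔC = +141°C.
Final Celsius temperature: 203.8889 + 141.0000 = 344.8889°C.
In Rankine: 344.8889 × 1.8 + 491.67 = 1112.47°R.

1112.47°R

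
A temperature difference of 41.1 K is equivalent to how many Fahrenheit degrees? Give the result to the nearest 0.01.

73.98°F

Only the scale ratio 1.8 matters for a change in temperature.
41.1 × 1.8 = 73.98.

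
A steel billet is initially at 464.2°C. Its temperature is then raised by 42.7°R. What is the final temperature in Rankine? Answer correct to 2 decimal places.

1369.93°R

The 42.7°R change is an interval, so only the factor 5/9 applies: +42.7 × 5/9 = +23.7222°C.
Final Celsius temperature: 464.2000 + 23.7222 = 487.9222°C.
In Rankine: 487.9222 × 1.8 + 491.67 = 1369.93°R.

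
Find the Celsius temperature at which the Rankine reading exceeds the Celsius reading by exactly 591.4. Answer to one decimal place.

124.7°C

Let C be the Celsius reading. The Rankine reading is R = 1.8·C + 491.67.
Require R - C = 591.4: (0.8)·C + 491.67 = 591.4.
C = (591.4 - 491.67) / (0.8) = 124.7.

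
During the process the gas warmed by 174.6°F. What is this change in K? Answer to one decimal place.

97.0 K

An interval of 1°F corresponds to 5/9 K.
174.6 × 5/9 = 97.0.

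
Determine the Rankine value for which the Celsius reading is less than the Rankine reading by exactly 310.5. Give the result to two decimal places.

Let R be the Rankine reading. The Celsius reading is C = 5/9·R - 273.15.
Require C - R = -310.5: (-4/9)·R - 273.15 = -310.5.
R = (-310.5 + 273.15) / (-4/9) = 84.04.

84.04°R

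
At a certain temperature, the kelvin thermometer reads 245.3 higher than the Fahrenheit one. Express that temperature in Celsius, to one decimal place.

Let x be the Fahrenheit reading; then the kelvin reading is 5/9·x + 255.372.
(5/9·x + 255.372) - x = 245.3  ⇒  (-4/9)·x = -10.0722  ⇒  x = 22.6625°F.
In Celsius: (22.6625 - 32) × 5/9 = -5.2°C.

-5.2°C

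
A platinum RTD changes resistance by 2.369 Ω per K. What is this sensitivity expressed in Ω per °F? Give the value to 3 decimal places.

1.316 Ω per °F

Since only a temperature interval is involved, the additive offset between the scales drops out.
A change of 1°F is a change of 5/9 K, so per °F the value is 2.369 × 5/9 = 1.316.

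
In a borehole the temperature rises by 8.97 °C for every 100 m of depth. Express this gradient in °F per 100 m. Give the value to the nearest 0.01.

The quantity depends on a temperature interval, so only the ratio of degree sizes applies; the offset between the scales is irrelevant.
A change of 1°C is a change of 1.8°F, so 8.97 × 1.8 = 16.15.

16.15 °F/100 m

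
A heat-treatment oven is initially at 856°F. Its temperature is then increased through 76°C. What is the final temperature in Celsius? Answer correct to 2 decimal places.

533.78°C

Initial temperature in Celsius: (856 - 32) × 5/9 = 457.7778°C.
Final Celsius temperature: 457.7778 + 76.0000 = 533.7778°C.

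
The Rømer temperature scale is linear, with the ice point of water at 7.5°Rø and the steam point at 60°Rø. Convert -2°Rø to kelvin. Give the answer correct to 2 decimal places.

255.05 K

Linear interpolation between the fixed points: C = (-2 - 7.5) × 100 / (60 - 7.5) = -18.0952°C.
Then -18.0952 + 273.15 = 255.05 K.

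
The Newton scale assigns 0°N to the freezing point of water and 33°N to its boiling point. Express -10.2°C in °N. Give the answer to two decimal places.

-3.37°N

Linearly onto the Newton scale: 0 + (-10.2000 / 100) × (33 - 0) = -3.37°N.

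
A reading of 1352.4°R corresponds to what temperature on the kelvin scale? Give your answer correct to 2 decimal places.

In Celsius: (1352.4 - 491.67) × 5/9 = 478.1833°C.
In kelvin: 478.1833 + 273.15 = 751.33 K.

751.33 K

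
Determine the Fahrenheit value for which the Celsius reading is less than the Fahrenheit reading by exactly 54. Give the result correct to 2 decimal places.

Let F be the Fahrenheit reading. The Celsius reading is C = 5/9·F - 17.7778.
Require C - F = -54: (-4/9)·F - 17.7778 = -54.
F = (-54 + 17.7778) / (-4/9) = 81.50.

81.50°F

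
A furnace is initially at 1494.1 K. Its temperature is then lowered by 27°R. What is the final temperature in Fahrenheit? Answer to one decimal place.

Initial temperature in Celsius: 1494.1 - 273.15 = 1220.9500°C.
The 27°R change is an interval, so only the factor 5/9 applies: -27 × 5/9 = -15.0000°C.
Final Celsius temperature: 1220.9500 - 15.0000 = 1205.9500°C.
In Fahrenheit: 1205.9500 × 1.8 + 32 = 2202.7°F.

2202.7°F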